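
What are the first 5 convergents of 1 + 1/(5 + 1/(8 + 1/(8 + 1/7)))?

Using the convergent recurrence p_i = a_i*p_{i-1} + p_{i-2}, q_i = a_i*q_{i-1} + q_{i-2} with p_{-2}=0, p_{-1}=1, q_{-2}=1, q_{-1}=0:
  i=0: a_0=1, p_0 = 1*1 + 0 = 1, q_0 = 1*0 + 1 = 1.
  i=1: a_1=5, p_1 = 5*1 + 1 = 6, q_1 = 5*1 + 0 = 5.
  i=2: a_2=8, p_2 = 8*6 + 1 = 49, q_2 = 8*5 + 1 = 41.
  i=3: a_3=8, p_3 = 8*49 + 6 = 398, q_3 = 8*41 + 5 = 333.
  i=4: a_4=7, p_4 = 7*398 + 49 = 2835, q_4 = 7*333 + 41 = 2372.

1/1, 6/5, 49/41, 398/333, 2835/2372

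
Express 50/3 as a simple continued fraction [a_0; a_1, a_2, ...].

Run the Euclidean algorithm on 50 and 3; the successive quotients are the partial quotients a_0, a_1, ... (each step inverts the fractional part left over by the previous one):
  50 = 16*3 + 2, so a_0 = 16.
  3 = 1*2 + 1, so a_1 = 1.
  2 = 2*1 + 0, so a_2 = 2.
The remainder reaches 0 after 3 divisions, so the expansion has 3 partial quotients, read off in order.

[16; 1, 2]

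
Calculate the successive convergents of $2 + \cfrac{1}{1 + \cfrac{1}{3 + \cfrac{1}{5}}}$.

2/1, 3/1, 11/4, 58/21

Using the convergent recurrence p_i = a_i*p_{i-1} + p_{i-2}, q_i = a_i*q_{i-1} + q_{i-2} with p_{-2}=0, p_{-1}=1, q_{-2}=1, q_{-1}=0:
  i=0: a_0=2, p_0 = 2*1 + 0 = 2, q_0 = 2*0 + 1 = 1.
  i=1: a_1=1, p_1 = 1*2 + 1 = 3, q_1 = 1*1 + 0 = 1.
  i=2: a_2=3, p_2 = 3*3 + 2 = 11, q_2 = 3*1 + 1 = 4.
  i=3: a_3=5, p_3 = 5*11 + 3 = 58, q_3 = 5*4 + 1 = 21.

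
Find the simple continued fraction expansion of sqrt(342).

[18; (2, 36)]

Write x_i = (sqrt(342) + m_i)/d_i with (m_0, d_0) = (0, 1). a_0 = floor(sqrt(342)) = 18, since 18^2 = 324 <= 342 < 361 = 19^2.
Iterate m_{i+1} = d_i*a_i - m_i, d_{i+1} = (342 - m_{i+1}^2)/d_i, a_{i+1} = floor((a_0 + m_{i+1})/d_{i+1}):
  m_1 = 1*18 - 0 = 18, d_1 = (342 - 18^2)/1 = 18/1 = 18, a_1 = floor((18 + 18)/18) = 2.
  m_2 = 18*2 - 18 = 18, d_2 = (342 - 18^2)/18 = 18/18 = 1, a_2 = floor((18 + 18)/1) = 36.
  m_3 = 1*36 - 18 = 18, d_3 = (342 - 18^2)/1 = 18/1 = 18: (m_3, d_3) = (m_1, d_1) = (18, 18), so from here the quotients repeat a_1, a_2; the period length is 2.
Hence the expansion of sqrt(342) is a_0 = 18 followed by the repeating block 2, 36 (period 2).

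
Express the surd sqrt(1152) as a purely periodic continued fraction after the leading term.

[33; (1, 15, 1, 66)]

Write x_i = (sqrt(1152) + m_i)/d_i with (m_0, d_0) = (0, 1). a_0 = floor(sqrt(1152)) = 33, since 33^2 = 1089 <= 1152 < 1156 = 34^2.
Iterate m_{i+1} = d_i*a_i - m_i, d_{i+1} = (1152 - m_{i+1}^2)/d_i, a_{i+1} = floor((a_0 + m_{i+1})/d_{i+1}):
  m_1 = 1*33 - 0 = 33, d_1 = (1152 - 33^2)/1 = 63/1 = 63, a_1 = floor((33 + 33)/63) = 1.
  m_2 = 63*1 - 33 = 30, d_2 = (1152 - 30^2)/63 = 252/63 = 4, a_2 = floor((33 + 30)/4) = 15.
  m_3 = 4*15 - 30 = 30, d_3 = (1152 - 30^2)/4 = 252/4 = 63, a_3 = floor((33 + 30)/63) = 1.
  m_4 = 63*1 - 30 = 33, d_4 = (1152 - 33^2)/63 = 63/63 = 1, a_4 = floor((33 + 33)/1) = 66.
  m_5 = 1*66 - 33 = 33, d_5 = (1152 - 33^2)/1 = 63/1 = 63: (m_5, d_5) = (m_1, d_1) = (33, 63), so from here the quotients repeat a_1, ..., a_4; the period length is 4.
Hence the expansion of sqrt(1152) is a_0 = 33 followed by the repeating block 1, 15, 1, 66 (period 4).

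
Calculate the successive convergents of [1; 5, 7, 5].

1/1, 6/5, 43/36, 221/185

Using the convergent recurrence p_i = a_i*p_{i-1} + p_{i-2}, q_i = a_i*q_{i-1} + q_{i-2} with p_{-2}=0, p_{-1}=1, q_{-2}=1, q_{-1}=0:
  i=0: a_0=1, p_0 = 1*1 + 0 = 1, q_0 = 1*0 + 1 = 1.
  i=1: a_1=5, p_1 = 5*1 + 1 = 6, q_1 = 5*1 + 0 = 5.
  i=2: a_2=7, p_2 = 7*6 + 1 = 43, q_2 = 7*5 + 1 = 36.
  i=3: a_3=5, p_3 = 5*43 + 6 = 221, q_3 = 5*36 + 5 = 185.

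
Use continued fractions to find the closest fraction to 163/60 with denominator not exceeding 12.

Expand x = 163/60 as a continued fraction with the Euclidean algorithm:
  163 = 2*60 + 43, so a_0 = 2.
  60 = 1*43 + 17, so a_1 = 1.
  43 = 2*17 + 9, so a_2 = 2.
  17 = 1*9 + 8, so a_3 = 1.
  9 = 1*8 + 1, so a_4 = 1.
  8 = 8*1 + 0, so a_5 = 8.
so x = [2; 1, 2, 1, 1, 8].
Convergents (p_i = a_i*p_{i-1} + p_{i-2}, q_i = a_i*q_{i-1} + q_{i-2} with p_{-2}=0, p_{-1}=1, q_{-2}=1, q_{-1}=0), until the denominator exceeds 12:
  i=0: a_0=2, p_0 = 2*1 + 0 = 2, q_0 = 2*0 + 1 = 1.
  i=1: a_1=1, p_1 = 1*2 + 1 = 3, q_1 = 1*1 + 0 = 1.
  i=2: a_2=2, p_2 = 2*3 + 2 = 8, q_2 = 2*1 + 1 = 3.
  i=3: a_3=1, p_3 = 1*8 + 3 = 11, q_3 = 1*3 + 1 = 4.
  i=4: a_4=1, p_4 = 1*11 + 8 = 19, q_4 = 1*4 + 3 = 7.
  i=5: a_5=8, p_5 = 8*19 + 11 = 163, q_5 = 8*7 + 4 = 60.
q_5 = 60 > 12, so the last convergent with denominator <= 12 is p_4/q_4 = 19/7.
The closest fraction with denominator <= 12 is either p_4/q_4 or the intermediate fraction (k*p_4 + p_3)/(k*q_4 + q_3) with the largest k >= 1 whose denominator stays <= 12; these approach x as k grows, and every other convergent or intermediate fraction in range is farther away.
Largest k: floor((12 - q_3)/q_4) = floor((12 - 4)/7) = 1.
That gives (1*19 + 11)/(1*7 + 4) = 30/11.
Compare the errors: |x - 19/7| = |163*7 - 19*60|/(60*7) = 1/420, and |x - 30/11| = |163*11 - 30*60|/(60*11) = 7/660.
Cross-multiplying, 1*660 = 660 < 2940 = 7*420, so 1/420 is smaller: the convergent 19/7 is closer to x than 30/11.

19/7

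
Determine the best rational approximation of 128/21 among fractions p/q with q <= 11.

Expand x = 128/21 as a continued fraction with the Euclidean algorithm:
  128 = 6*21 + 2, so a_0 = 6.
  21 = 10*2 + 1, so a_1 = 10.
  2 = 2*1 + 0, so a_2 = 2.
so x = [6; 10, 2].
Convergents (p_i = a_i*p_{i-1} + p_{i-2}, q_i = a_i*q_{i-1} + q_{i-2} with p_{-2}=0, p_{-1}=1, q_{-2}=1, q_{-1}=0), until the denominator exceeds 11:
  i=0: a_0=6, p_0 = 6*1 + 0 = 6, q_0 = 6*0 + 1 = 1.
  i=1: a_1=10, p_1 = 10*6 + 1 = 61, q_1 = 10*1 + 0 = 10.
  i=2: a_2=2, p_2 = 2*61 + 6 = 128, q_2 = 2*10 + 1 = 21.
q_2 = 21 > 11, so the last convergent with denominator <= 11 is p_1/q_1 = 61/10.
The closest fraction with denominator <= 11 is either p_1/q_1 or the intermediate fraction (k*p_1 + p_0)/(k*q_1 + q_0) with the largest k >= 1 whose denominator stays <= 11; these approach x as k grows, and every other convergent or intermediate fraction in range is farther away.
Largest k: floor((11 - q_0)/q_1) = floor((11 - 1)/10) = 1.
That gives (1*61 + 6)/(1*10 + 1) = 67/11.
Compare the errors: |x - 61/10| = |128*10 - 61*21|/(21*10) = 1/210, and |x - 67/11| = |128*11 - 67*21|/(21*11) = 1/231.
Cross-multiplying, 1*210 = 210 < 231 = 1*231, so 1/231 is smaller: the intermediate fraction 67/11 is closer to x than 61/10.

67/11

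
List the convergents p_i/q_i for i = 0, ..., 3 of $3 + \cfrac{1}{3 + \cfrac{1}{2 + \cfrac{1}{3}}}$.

Using the convergent recurrence p_i = a_i*p_{i-1} + p_{i-2}, q_i = a_i*q_{i-1} + q_{i-2} with p_{-2}=0, p_{-1}=1, q_{-2}=1, q_{-1}=0:
  i=0: a_0=3, p_0 = 3*1 + 0 = 3, q_0 = 3*0 + 1 = 1.
  i=1: a_1=3, p_1 = 3*3 + 1 = 10, q_1 = 3*1 + 0 = 3.
  i=2: a_2=2, p_2 = 2*10 + 3 = 23, q_2 = 2*3 + 1 = 7.
  i=3: a_3=3, p_3 = 3*23 + 10 = 79, q_3 = 3*7 + 3 = 24.

3/1, 10/3, 23/7, 79/24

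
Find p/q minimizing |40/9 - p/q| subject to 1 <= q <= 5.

Expand x = 40/9 as a continued fraction with the Euclidean algorithm:
  40 = 4*9 + 4, so a_0 = 4.
  9 = 2*4 + 1, so a_1 = 2.
  4 = 4*1 + 0, so a_2 = 4.
so x = [4; 2, 4].
Convergents (p_i = a_i*p_{i-1} + p_{i-2}, q_i = a_i*q_{i-1} + q_{i-2} with p_{-2}=0, p_{-1}=1, q_{-2}=1, q_{-1}=0), until the denominator exceeds 5:
  i=0: a_0=4, p_0 = 4*1 + 0 = 4, q_0 = 4*0 + 1 = 1.
  i=1: a_1=2, p_1 = 2*4 + 1 = 9, q_1 = 2*1 + 0 = 2.
  i=2: a_2=4, p_2 = 4*9 + 4 = 40, q_2 = 4*2 + 1 = 9.
q_2 = 9 > 5, so the last convergent with denominator <= 5 is p_1/q_1 = 9/2.
The closest fraction with denominator <= 5 is either p_1/q_1 or the intermediate fraction (k*p_1 + p_0)/(k*q_1 + q_0) with the largest k >= 1 whose denominator stays <= 5; these approach x as k grows, and every other convergent or intermediate fraction in range is farther away.
Largest k: floor((5 - q_0)/q_1) = floor((5 - 1)/2) = 2.
That gives (2*9 + 4)/(2*2 + 1) = 22/5.
Compare the errors: |x - 9/2| = |40*2 - 9*9|/(9*2) = 1/18, and |x - 22/5| = |40*5 - 22*9|/(9*5) = 2/45.
Cross-multiplying, 2*18 = 36 < 45 = 1*45, so 2/45 is smaller: the intermediate fraction 22/5 is closer to x than 9/2.

22/5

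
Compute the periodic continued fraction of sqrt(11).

[3; (3, 6)]

Write x_i = (sqrt(11) + m_i)/d_i with (m_0, d_0) = (0, 1). a_0 = floor(sqrt(11)) = 3, since 3^2 = 9 <= 11 < 16 = 4^2.
Iterate m_{i+1} = d_i*a_i - m_i, d_{i+1} = (11 - m_{i+1}^2)/d_i, a_{i+1} = floor((a_0 + m_{i+1})/d_{i+1}):
  m_1 = 1*3 - 0 = 3, d_1 = (11 - 3^2)/1 = 2/1 = 2, a_1 = floor((3 + 3)/2) = 3.
  m_2 = 2*3 - 3 = 3, d_2 = (11 - 3^2)/2 = 2/2 = 1, a_2 = floor((3 + 3)/1) = 6.
  m_3 = 1*6 - 3 = 3, d_3 = (11 - 3^2)/1 = 2/1 = 2: (m_3, d_3) = (m_1, d_1) = (3, 2), so from here the quotients repeat a_1, a_2; the period length is 2.
Hence the expansion of sqrt(11) is a_0 = 3 followed by the repeating block 3, 6 (period 2).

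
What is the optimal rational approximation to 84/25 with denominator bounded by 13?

37/11

Expand x = 84/25 as a continued fraction with the Euclidean algorithm:
  84 = 3*25 + 9, so a_0 = 3.
  25 = 2*9 + 7, so a_1 = 2.
  9 = 1*7 + 2, so a_2 = 1.
  7 = 3*2 + 1, so a_3 = 3.
  2 = 2*1 + 0, so a_4 = 2.
so x = [3; 2, 1, 3, 2].
Convergents (p_i = a_i*p_{i-1} + p_{i-2}, q_i = a_i*q_{i-1} + q_{i-2} with p_{-2}=0, p_{-1}=1, q_{-2}=1, q_{-1}=0), until the denominator exceeds 13:
  i=0: a_0=3, p_0 = 3*1 + 0 = 3, q_0 = 3*0 + 1 = 1.
  i=1: a_1=2, p_1 = 2*3 + 1 = 7, q_1 = 2*1 + 0 = 2.
  i=2: a_2=1, p_2 = 1*7 + 3 = 10, q_2 = 1*2 + 1 = 3.
  i=3: a_3=3, p_3 = 3*10 + 7 = 37, q_3 = 3*3 + 2 = 11.
  i=4: a_4=2, p_4 = 2*37 + 10 = 84, q_4 = 2*11 + 3 = 25.
q_4 = 25 > 13, so the last convergent with denominator <= 13 is p_3/q_3 = 37/11.
The closest fraction with denominator <= 13 is either p_3/q_3 or the intermediate fraction (k*p_3 + p_2)/(k*q_3 + q_2) with the largest k >= 1 whose denominator stays <= 13; these approach x as k grows, and every other convergent or intermediate fraction in range is farther away.
Largest k: floor((13 - q_2)/q_3) = floor((13 - 3)/11) = 0.
Since k = 0, no intermediate fraction beyond p_3/q_3 has denominator <= 13, so the convergent 37/11 is the closest (its error is |84*11 - 37*25|/(25*11) = 1/275).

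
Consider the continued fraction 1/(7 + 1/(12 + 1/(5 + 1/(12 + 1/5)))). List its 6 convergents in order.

Using the convergent recurrence p_i = a_i*p_{i-1} + p_{i-2}, q_i = a_i*q_{i-1} + q_{i-2} with p_{-2}=0, p_{-1}=1, q_{-2}=1, q_{-1}=0:
  i=0: a_0=0, p_0 = 0*1 + 0 = 0, q_0 = 0*0 + 1 = 1.
  i=1: a_1=7, p_1 = 7*0 + 1 = 1, q_1 = 7*1 + 0 = 7.
  i=2: a_2=12, p_2 = 12*1 + 0 = 12, q_2 = 12*7 + 1 = 85.
  i=3: a_3=5, p_3 = 5*12 + 1 = 61, q_3 = 5*85 + 7 = 432.
  i=4: a_4=12, p_4 = 12*61 + 12 = 744, q_4 = 12*432 + 85 = 5269.
  i=5: a_5=5, p_5 = 5*744 + 61 = 3781, q_5 = 5*5269 + 432 = 26777.

0/1, 1/7, 12/85, 61/432, 744/5269, 3781/26777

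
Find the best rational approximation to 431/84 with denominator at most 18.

77/15

Expand x = 431/84 as a continued fraction with the Euclidean algorithm:
  431 = 5*84 + 11, so a_0 = 5.
  84 = 7*11 + 7, so a_1 = 7.
  11 = 1*7 + 4, so a_2 = 1.
  7 = 1*4 + 3, so a_3 = 1.
  4 = 1*3 + 1, so a_4 = 1.
  3 = 3*1 + 0, so a_5 = 3.
so x = [5; 7, 1, 1, 1, 3].
Convergents (p_i = a_i*p_{i-1} + p_{i-2}, q_i = a_i*q_{i-1} + q_{i-2} with p_{-2}=0, p_{-1}=1, q_{-2}=1, q_{-1}=0), until the denominator exceeds 18:
  i=0: a_0=5, p_0 = 5*1 + 0 = 5, q_0 = 5*0 + 1 = 1.
  i=1: a_1=7, p_1 = 7*5 + 1 = 36, q_1 = 7*1 + 0 = 7.
  i=2: a_2=1, p_2 = 1*36 + 5 = 41, q_2 = 1*7 + 1 = 8.
  i=3: a_3=1, p_3 = 1*41 + 36 = 77, q_3 = 1*8 + 7 = 15.
  i=4: a_4=1, p_4 = 1*77 + 41 = 118, q_4 = 1*15 + 8 = 23.
q_4 = 23 > 18, so the last convergent with denominator <= 18 is p_3/q_3 = 77/15.
The closest fraction with denominator <= 18 is either p_3/q_3 or the intermediate fraction (k*p_3 + p_2)/(k*q_3 + q_2) with the largest k >= 1 whose denominator stays <= 18; these approach x as k grows, and every other convergent or intermediate fraction in range is farther away.
Largest k: floor((18 - q_2)/q_3) = floor((18 - 8)/15) = 0.
Since k = 0, no intermediate fraction beyond p_3/q_3 has denominator <= 18, so the convergent 77/15 is the closest (its error is |431*15 - 77*84|/(84*15) = 3/1260).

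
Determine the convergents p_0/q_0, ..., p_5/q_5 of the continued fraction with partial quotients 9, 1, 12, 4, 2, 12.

Using the convergent recurrence p_i = a_i*p_{i-1} + p_{i-2}, q_i = a_i*q_{i-1} + q_{i-2} with p_{-2}=0, p_{-1}=1, q_{-2}=1, q_{-1}=0:
  i=0: a_0=9, p_0 = 9*1 + 0 = 9, q_0 = 9*0 + 1 = 1.
  i=1: a_1=1, p_1 = 1*9 + 1 = 10, q_1 = 1*1 + 0 = 1.
  i=2: a_2=12, p_2 = 12*10 + 9 = 129, q_2 = 12*1 + 1 = 13.
  i=3: a_3=4, p_3 = 4*129 + 10 = 526, q_3 = 4*13 + 1 = 53.
  i=4: a_4=2, p_4 = 2*526 + 129 = 1181, q_4 = 2*53 + 13 = 119.
  i=5: a_5=12, p_5 = 12*1181 + 526 = 14698, q_5 = 12*119 + 53 = 1481.

9/1, 10/1, 129/13, 526/53, 1181/119, 14698/1481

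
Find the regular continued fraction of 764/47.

[16; 3, 1, 11]

Run the Euclidean algorithm on 764 and 47; the successive quotients are the partial quotients a_0, a_1, ... (each step inverts the fractional part left over by the previous one):
  764 = 16*47 + 12, so a_0 = 16.
  47 = 3*12 + 11, so a_1 = 3.
  12 = 1*11 + 1, so a_2 = 1.
  11 = 11*1 + 0, so a_3 = 11.
The remainder reaches 0 after 4 divisions, so the expansion has 4 partial quotients, read off in order.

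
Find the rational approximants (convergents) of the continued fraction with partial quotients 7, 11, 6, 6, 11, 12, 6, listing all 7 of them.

Using the convergent recurrence p_i = a_i*p_{i-1} + p_{i-2}, q_i = a_i*q_{i-1} + q_{i-2} with p_{-2}=0, p_{-1}=1, q_{-2}=1, q_{-1}=0:
  i=0: a_0=7, p_0 = 7*1 + 0 = 7, q_0 = 7*0 + 1 = 1.
  i=1: a_1=11, p_1 = 11*7 + 1 = 78, q_1 = 11*1 + 0 = 11.
  i=2: a_2=6, p_2 = 6*78 + 7 = 475, q_2 = 6*11 + 1 = 67.
  i=3: a_3=6, p_3 = 6*475 + 78 = 2928, q_3 = 6*67 + 11 = 413.
  i=4: a_4=11, p_4 = 11*2928 + 475 = 32683, q_4 = 11*413 + 67 = 4610.
  i=5: a_5=12, p_5 = 12*32683 + 2928 = 395124, q_5 = 12*4610 + 413 = 55733.
  i=6: a_6=6, p_6 = 6*395124 + 32683 = 2403427, q_6 = 6*55733 + 4610 = 339008.

7/1, 78/11, 475/67, 2928/413, 32683/4610, 395124/55733, 2403427/339008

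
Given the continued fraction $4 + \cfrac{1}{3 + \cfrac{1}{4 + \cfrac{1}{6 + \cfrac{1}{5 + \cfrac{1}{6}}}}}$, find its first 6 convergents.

Using the convergent recurrence p_i = a_i*p_{i-1} + p_{i-2}, q_i = a_i*q_{i-1} + q_{i-2} with p_{-2}=0, p_{-1}=1, q_{-2}=1, q_{-1}=0:
  i=0: a_0=4, p_0 = 4*1 + 0 = 4, q_0 = 4*0 + 1 = 1.
  i=1: a_1=3, p_1 = 3*4 + 1 = 13, q_1 = 3*1 + 0 = 3.
  i=2: a_2=4, p_2 = 4*13 + 4 = 56, q_2 = 4*3 + 1 = 13.
  i=3: a_3=6, p_3 = 6*56 + 13 = 349, q_3 = 6*13 + 3 = 81.
  i=4: a_4=5, p_4 = 5*349 + 56 = 1801, q_4 = 5*81 + 13 = 418.
  i=5: a_5=6, p_5 = 6*1801 + 349 = 11155, q_5 = 6*418 + 81 = 2589.

4/1, 13/3, 56/13, 349/81, 1801/418, 11155/2589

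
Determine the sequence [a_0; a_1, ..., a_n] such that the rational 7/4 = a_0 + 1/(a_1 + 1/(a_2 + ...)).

[1; 1, 3]

Run the Euclidean algorithm on 7 and 4; the successive quotients are the partial quotients a_0, a_1, ... (each step inverts the fractional part left over by the previous one):
  7 = 1*4 + 3, so a_0 = 1.
  4 = 1*3 + 1, so a_1 = 1.
  3 = 3*1 + 0, so a_2 = 3.
The remainder reaches 0 after 3 divisions, so the expansion has 3 partial quotients, read off in order.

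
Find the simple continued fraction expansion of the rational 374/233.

Run the Euclidean algorithm on 374 and 233; the successive quotients are the partial quotients a_0, a_1, ... (each step inverts the fractional part left over by the previous one):
  374 = 1*233 + 141, so a_0 = 1.
  233 = 1*141 + 92, so a_1 = 1.
  141 = 1*92 + 49, so a_2 = 1.
  92 = 1*49 + 43, so a_3 = 1.
  49 = 1*43 + 6, so a_4 = 1.
  43 = 7*6 + 1, so a_5 = 7.
  6 = 6*1 + 0, so a_6 = 6.
The remainder reaches 0 after 7 divisions, so the expansion has 7 partial quotients, read off in order.

[1; 1, 1, 1, 1, 7, 6]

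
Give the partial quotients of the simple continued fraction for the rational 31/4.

Run the Euclidean algorithm on 31 and 4; the successive quotients are the partial quotients a_0, a_1, ... (each step inverts the fractional part left over by the previous one):
  31 = 7*4 + 3, so a_0 = 7.
  4 = 1*3 + 1, so a_1 = 1.
  3 = 3*1 + 0, so a_2 = 3.
The remainder reaches 0 after 3 divisions, so the expansion has 3 partial quotients, read off in order.

[7; 1, 3]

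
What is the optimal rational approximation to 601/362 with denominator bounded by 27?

Expand x = 601/362 as a continued fraction with the Euclidean algorithm:
  601 = 1*362 + 239, so a_0 = 1.
  362 = 1*239 + 123, so a_1 = 1.
  239 = 1*123 + 116, so a_2 = 1.
  123 = 1*116 + 7, so a_3 = 1.
  116 = 16*7 + 4, so a_4 = 16.
  7 = 1*4 + 3, so a_5 = 1.
  4 = 1*3 + 1, so a_6 = 1.
  3 = 3*1 + 0, so a_7 = 3.
so x = [1; 1, 1, 1, 16, 1, 1, 3].
Convergents (p_i = a_i*p_{i-1} + p_{i-2}, q_i = a_i*q_{i-1} + q_{i-2} with p_{-2}=0, p_{-1}=1, q_{-2}=1, q_{-1}=0), until the denominator exceeds 27:
  i=0: a_0=1, p_0 = 1*1 + 0 = 1, q_0 = 1*0 + 1 = 1.
  i=1: a_1=1, p_1 = 1*1 + 1 = 2, q_1 = 1*1 + 0 = 1.
  i=2: a_2=1, p_2 = 1*2 + 1 = 3, q_2 = 1*1 + 1 = 2.
  i=3: a_3=1, p_3 = 1*3 + 2 = 5, q_3 = 1*2 + 1 = 3.
  i=4: a_4=16, p_4 = 16*5 + 3 = 83, q_4 = 16*3 + 2 = 50.
q_4 = 50 > 27, so the last convergent with denominator <= 27 is p_3/q_3 = 5/3.
The closest fraction with denominator <= 27 is either p_3/q_3 or the intermediate fraction (k*p_3 + p_2)/(k*q_3 + q_2) with the largest k >= 1 whose denominator stays <= 27; these approach x as k grows, and every other convergent or intermediate fraction in range is farther away.
Largest k: floor((27 - q_2)/q_3) = floor((27 - 2)/3) = 8.
That gives (8*5 + 3)/(8*3 + 2) = 43/26.
Compare the errors: |x - 5/3| = |601*3 - 5*362|/(362*3) = 7/1086, and |x - 43/26| = |601*26 - 43*362|/(362*26) = 60/9412.
Cross-multiplying, 60*1086 = 65160 < 65884 = 7*9412, so 60/9412 is smaller: the intermediate fraction 43/26 is closer to x than 5/3.

43/26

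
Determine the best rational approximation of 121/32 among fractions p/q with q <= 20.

34/9

Expand x = 121/32 as a continued fraction with the Euclidean algorithm:
  121 = 3*32 + 25, so a_0 = 3.
  32 = 1*25 + 7, so a_1 = 1.
  25 = 3*7 + 4, so a_2 = 3.
  7 = 1*4 + 3, so a_3 = 1.
  4 = 1*3 + 1, so a_4 = 1.
  3 = 3*1 + 0, so a_5 = 3.
so x = [3; 1, 3, 1, 1, 3].
Convergents (p_i = a_i*p_{i-1} + p_{i-2}, q_i = a_i*q_{i-1} + q_{i-2} with p_{-2}=0, p_{-1}=1, q_{-2}=1, q_{-1}=0), until the denominator exceeds 20:
  i=0: a_0=3, p_0 = 3*1 + 0 = 3, q_0 = 3*0 + 1 = 1.
  i=1: a_1=1, p_1 = 1*3 + 1 = 4, q_1 = 1*1 + 0 = 1.
  i=2: a_2=3, p_2 = 3*4 + 3 = 15, q_2 = 3*1 + 1 = 4.
  i=3: a_3=1, p_3 = 1*15 + 4 = 19, q_3 = 1*4 + 1 = 5.
  i=4: a_4=1, p_4 = 1*19 + 15 = 34, q_4 = 1*5 + 4 = 9.
  i=5: a_5=3, p_5 = 3*34 + 19 = 121, q_5 = 3*9 + 5 = 32.
q_5 = 32 > 20, so the last convergent with denominator <= 20 is p_4/q_4 = 34/9.
The closest fraction with denominator <= 20 is either p_4/q_4 or the intermediate fraction (k*p_4 + p_3)/(k*q_4 + q_3) with the largest k >= 1 whose denominator stays <= 20; these approach x as k grows, and every other convergent or intermediate fraction in range is farther away.
Largest k: floor((20 - q_3)/q_4) = floor((20 - 5)/9) = 1.
That gives (1*34 + 19)/(1*9 + 5) = 53/14.
Compare the errors: |x - 34/9| = |121*9 - 34*32|/(32*9) = 1/288, and |x - 53/14| = |121*14 - 53*32|/(32*14) = 2/448.
Cross-multiplying, 1*448 = 448 < 576 = 2*288, so 1/288 is smaller: the convergent 34/9 is closer to x than 53/14.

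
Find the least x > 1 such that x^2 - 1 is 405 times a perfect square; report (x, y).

(x, y) = (161, 8)

First expand sqrt(405) as a continued fraction. With x_i = (sqrt(405) + m_i)/d_i and (m_0, d_0) = (0, 1): a_0 = floor(sqrt(405)) = 20, since 20^2 = 400 <= 405 < 441 = 21^2.
Iterate m_{i+1} = d_i*a_i - m_i, d_{i+1} = (405 - m_{i+1}^2)/d_i, a_{i+1} = floor((a_0 + m_{i+1})/d_{i+1}):
  m_1 = 1*20 - 0 = 20, d_1 = (405 - 20^2)/1 = 5/1 = 5, a_1 = floor((20 + 20)/5) = 8.
  m_2 = 5*8 - 20 = 20, d_2 = (405 - 20^2)/5 = 5/5 = 1, a_2 = floor((20 + 20)/1) = 40.
  m_3 = 1*40 - 20 = 20, d_3 = (405 - 20^2)/1 = 5/1 = 5: (m_3, d_3) = (m_1, d_1) = (20, 5), so from here the quotients repeat a_1, a_2; the period length is 2.
So sqrt(405) = [20; (8, 40)] with period length k = 2.
k is even, so the fundamental solution of x^2 - 405y^2 = 1 is (p_{k-1}, q_{k-1}) = (p_1, q_1); compute convergents through index 1.
Convergents (p_i = a_i*p_{i-1} + p_{i-2}, q_i = a_i*q_{i-1} + q_{i-2} with p_{-2}=0, p_{-1}=1, q_{-2}=1, q_{-1}=0):
  i=0: a_0=20, p_0 = 20*1 + 0 = 20, q_0 = 20*0 + 1 = 1.
  i=1: a_1=8, p_1 = 8*20 + 1 = 161, q_1 = 8*1 + 0 = 8.
Check: 161^2 - 405*8^2 = 25921 - 25920 = 1, so (x, y) = (161, 8) solves the equation, and by the theorem it is the least positive solution.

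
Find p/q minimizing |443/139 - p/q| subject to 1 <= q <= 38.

51/16

Expand x = 443/139 as a continued fraction with the Euclidean algorithm:
  443 = 3*139 + 26, so a_0 = 3.
  139 = 5*26 + 9, so a_1 = 5.
  26 = 2*9 + 8, so a_2 = 2.
  9 = 1*8 + 1, so a_3 = 1.
  8 = 8*1 + 0, so a_4 = 8.
so x = [3; 5, 2, 1, 8].
Convergents (p_i = a_i*p_{i-1} + p_{i-2}, q_i = a_i*q_{i-1} + q_{i-2} with p_{-2}=0, p_{-1}=1, q_{-2}=1, q_{-1}=0), until the denominator exceeds 38:
  i=0: a_0=3, p_0 = 3*1 + 0 = 3, q_0 = 3*0 + 1 = 1.
  i=1: a_1=5, p_1 = 5*3 + 1 = 16, q_1 = 5*1 + 0 = 5.
  i=2: a_2=2, p_2 = 2*16 + 3 = 35, q_2 = 2*5 + 1 = 11.
  i=3: a_3=1, p_3 = 1*35 + 16 = 51, q_3 = 1*11 + 5 = 16.
  i=4: a_4=8, p_4 = 8*51 + 35 = 443, q_4 = 8*16 + 11 = 139.
q_4 = 139 > 38, so the last convergent with denominator <= 38 is p_3/q_3 = 51/16.
The closest fraction with denominator <= 38 is either p_3/q_3 or the intermediate fraction (k*p_3 + p_2)/(k*q_3 + q_2) with the largest k >= 1 whose denominator stays <= 38; these approach x as k grows, and every other convergent or intermediate fraction in range is farther away.
Largest k: floor((38 - q_2)/q_3) = floor((38 - 11)/16) = 1.
That gives (1*51 + 35)/(1*16 + 11) = 86/27.
Compare the errors: |x - 51/16| = |443*16 - 51*139|/(139*16) = 1/2224, and |x - 86/27| = |443*27 - 86*139|/(139*27) = 7/3753.
Cross-multiplying, 1*3753 = 3753 < 15568 = 7*2224, so 1/2224 is smaller: the convergent 51/16 is closer to x than 86/27.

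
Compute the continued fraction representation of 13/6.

[2; 6]

Run the Euclidean algorithm on 13 and 6; the successive quotients are the partial quotients a_0, a_1, ... (each step inverts the fractional part left over by the previous one):
  13 = 2*6 + 1, so a_0 = 2.
  6 = 6*1 + 0, so a_1 = 6.
The remainder reaches 0 after 2 divisions, so the expansion has 2 partial quotients, read off in order.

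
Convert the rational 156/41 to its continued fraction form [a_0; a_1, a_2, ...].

[3; 1, 4, 8]

Run the Euclidean algorithm on 156 and 41; the successive quotients are the partial quotients a_0, a_1, ... (each step inverts the fractional part left over by the previous one):
  156 = 3*41 + 33, so a_0 = 3.
  41 = 1*33 + 8, so a_1 = 1.
  33 = 4*8 + 1, so a_2 = 4.
  8 = 8*1 + 0, so a_3 = 8.
The remainder reaches 0 after 4 divisions, so the expansion has 4 partial quotients, read off in order.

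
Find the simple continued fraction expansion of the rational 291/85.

[3; 2, 2, 1, 3, 3]

Run the Euclidean algorithm on 291 and 85; the successive quotients are the partial quotients a_0, a_1, ... (each step inverts the fractional part left over by the previous one):
  291 = 3*85 + 36, so a_0 = 3.
  85 = 2*36 + 13, so a_1 = 2.
  36 = 2*13 + 10, so a_2 = 2.
  13 = 1*10 + 3, so a_3 = 1.
  10 = 3*3 + 1, so a_4 = 3.
  3 = 3*1 + 0, so a_5 = 3.
The remainder reaches 0 after 6 divisions, so the expansion has 6 partial quotients, read off in order.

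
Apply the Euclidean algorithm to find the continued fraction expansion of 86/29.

Run the Euclidean algorithm on 86 and 29; the successive quotients are the partial quotients a_0, a_1, ... (each step inverts the fractional part left over by the previous one):
  86 = 2*29 + 28, so a_0 = 2.
  29 = 1*28 + 1, so a_1 = 1.
  28 = 28*1 + 0, so a_2 = 28.
The remainder reaches 0 after 3 divisions, so the expansion has 3 partial quotients, read off in order.

[2; 1, 28]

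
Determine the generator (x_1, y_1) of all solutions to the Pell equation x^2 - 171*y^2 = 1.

(x, y) = (170, 13)

First expand sqrt(171) as a continued fraction. With x_i = (sqrt(171) + m_i)/d_i and (m_0, d_0) = (0, 1): a_0 = floor(sqrt(171)) = 13, since 13^2 = 169 <= 171 < 196 = 14^2.
Iterate m_{i+1} = d_i*a_i - m_i, d_{i+1} = (171 - m_{i+1}^2)/d_i, a_{i+1} = floor((a_0 + m_{i+1})/d_{i+1}):
  m_1 = 1*13 - 0 = 13, d_1 = (171 - 13^2)/1 = 2/1 = 2, a_1 = floor((13 + 13)/2) = 13.
  m_2 = 2*13 - 13 = 13, d_2 = (171 - 13^2)/2 = 2/2 = 1, a_2 = floor((13 + 13)/1) = 26.
  m_3 = 1*26 - 13 = 13, d_3 = (171 - 13^2)/1 = 2/1 = 2: (m_3, d_3) = (m_1, d_1) = (13, 2), so from here the quotients repeat a_1, a_2; the period length is 2.
So sqrt(171) = [13; (13, 26)] with period length k = 2.
k is even, so the fundamental solution of x^2 - 171y^2 = 1 is (p_{k-1}, q_{k-1}) = (p_1, q_1); compute convergents through index 1.
Convergents (p_i = a_i*p_{i-1} + p_{i-2}, q_i = a_i*q_{i-1} + q_{i-2} with p_{-2}=0, p_{-1}=1, q_{-2}=1, q_{-1}=0):
  i=0: a_0=13, p_0 = 13*1 + 0 = 13, q_0 = 13*0 + 1 = 1.
  i=1: a_1=13, p_1 = 13*13 + 1 = 170, q_1 = 13*1 + 0 = 13.
Check: 170^2 - 171*13^2 = 28900 - 28899 = 1, so (x, y) = (170, 13) solves the equation, and by the theorem it is the least positive solution.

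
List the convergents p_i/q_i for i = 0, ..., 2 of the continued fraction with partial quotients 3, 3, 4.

3/1, 10/3, 43/13

Using the convergent recurrence p_i = a_i*p_{i-1} + p_{i-2}, q_i = a_i*q_{i-1} + q_{i-2} with p_{-2}=0, p_{-1}=1, q_{-2}=1, q_{-1}=0:
  i=0: a_0=3, p_0 = 3*1 + 0 = 3, q_0 = 3*0 + 1 = 1.
  i=1: a_1=3, p_1 = 3*3 + 1 = 10, q_1 = 3*1 + 0 = 3.
  i=2: a_2=4, p_2 = 4*10 + 3 = 43, q_2 = 4*3 + 1 = 13.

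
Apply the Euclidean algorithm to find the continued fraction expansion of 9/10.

Run the Euclidean algorithm on 9 and 10; the successive quotients are the partial quotients a_0, a_1, ... (each step inverts the fractional part left over by the previous one):
  9 = 0*10 + 9, so a_0 = 0.
  10 = 1*9 + 1, so a_1 = 1.
  9 = 9*1 + 0, so a_2 = 9.
The remainder reaches 0 after 3 divisions, so the expansion has 3 partial quotients, read off in order.

[0; 1, 9]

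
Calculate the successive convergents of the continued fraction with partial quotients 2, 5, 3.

2/1, 11/5, 35/16

Using the convergent recurrence p_i = a_i*p_{i-1} + p_{i-2}, q_i = a_i*q_{i-1} + q_{i-2} with p_{-2}=0, p_{-1}=1, q_{-2}=1, q_{-1}=0:
  i=0: a_0=2, p_0 = 2*1 + 0 = 2, q_0 = 2*0 + 1 = 1.
  i=1: a_1=5, p_1 = 5*2 + 1 = 11, q_1 = 5*1 + 0 = 5.
  i=2: a_2=3, p_2 = 3*11 + 2 = 35, q_2 = 3*5 + 1 = 16.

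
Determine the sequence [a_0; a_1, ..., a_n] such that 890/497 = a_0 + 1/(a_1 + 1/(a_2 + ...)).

[1; 1, 3, 1, 3, 1, 1, 11]

Run the Euclidean algorithm on 890 and 497; the successive quotients are the partial quotients a_0, a_1, ... (each step inverts the fractional part left over by the previous one):
  890 = 1*497 + 393, so a_0 = 1.
  497 = 1*393 + 104, so a_1 = 1.
  393 = 3*104 + 81, so a_2 = 3.
  104 = 1*81 + 23, so a_3 = 1.
  81 = 3*23 + 12, so a_4 = 3.
  23 = 1*12 + 11, so a_5 = 1.
  12 = 1*11 + 1, so a_6 = 1.
  11 = 11*1 + 0, so a_7 = 11.
The remainder reaches 0 after 8 divisions, so the expansion has 8 partial quotients, read off in order.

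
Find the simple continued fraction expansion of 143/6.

[23; 1, 5]

Run the Euclidean algorithm on 143 and 6; the successive quotients are the partial quotients a_0, a_1, ... (each step inverts the fractional part left over by the previous one):
  143 = 23*6 + 5, so a_0 = 23.
  6 = 1*5 + 1, so a_1 = 1.
  5 = 5*1 + 0, so a_2 = 5.
The remainder reaches 0 after 3 divisions, so the expansion has 3 partial quotients, read off in order.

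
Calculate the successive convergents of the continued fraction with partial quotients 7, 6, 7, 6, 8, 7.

7/1, 43/6, 308/43, 1891/264, 15436/2155, 109943/15349

Using the convergent recurrence p_i = a_i*p_{i-1} + p_{i-2}, q_i = a_i*q_{i-1} + q_{i-2} with p_{-2}=0, p_{-1}=1, q_{-2}=1, q_{-1}=0:
  i=0: a_0=7, p_0 = 7*1 + 0 = 7, q_0 = 7*0 + 1 = 1.
  i=1: a_1=6, p_1 = 6*7 + 1 = 43, q_1 = 6*1 + 0 = 6.
  i=2: a_2=7, p_2 = 7*43 + 7 = 308, q_2 = 7*6 + 1 = 43.
  i=3: a_3=6, p_3 = 6*308 + 43 = 1891, q_3 = 6*43 + 6 = 264.
  i=4: a_4=8, p_4 = 8*1891 + 308 = 15436, q_4 = 8*264 + 43 = 2155.
  i=5: a_5=7, p_5 = 7*15436 + 1891 = 109943, q_5 = 7*2155 + 264 = 15349.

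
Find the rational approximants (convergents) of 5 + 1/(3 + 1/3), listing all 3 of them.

Using the convergent recurrence p_i = a_i*p_{i-1} + p_{i-2}, q_i = a_i*q_{i-1} + q_{i-2} with p_{-2}=0, p_{-1}=1, q_{-2}=1, q_{-1}=0:
  i=0: a_0=5, p_0 = 5*1 + 0 = 5, q_0 = 5*0 + 1 = 1.
  i=1: a_1=3, p_1 = 3*5 + 1 = 16, q_1 = 3*1 + 0 = 3.
  i=2: a_2=3, p_2 = 3*16 + 5 = 53, q_2 = 3*3 + 1 = 10.

5/1, 16/3, 53/10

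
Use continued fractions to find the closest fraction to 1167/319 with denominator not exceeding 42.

150/41

Expand x = 1167/319 as a continued fraction with the Euclidean algorithm:
  1167 = 3*319 + 210, so a_0 = 3.
  319 = 1*210 + 109, so a_1 = 1.
  210 = 1*109 + 101, so a_2 = 1.
  109 = 1*101 + 8, so a_3 = 1.
  101 = 12*8 + 5, so a_4 = 12.
  8 = 1*5 + 3, so a_5 = 1.
  5 = 1*3 + 2, so a_6 = 1.
  3 = 1*2 + 1, so a_7 = 1.
  2 = 2*1 + 0, so a_8 = 2.
so x = [3; 1, 1, 1, 12, 1, 1, 1, 2].
Convergents (p_i = a_i*p_{i-1} + p_{i-2}, q_i = a_i*q_{i-1} + q_{i-2} with p_{-2}=0, p_{-1}=1, q_{-2}=1, q_{-1}=0), until the denominator exceeds 42:
  i=0: a_0=3, p_0 = 3*1 + 0 = 3, q_0 = 3*0 + 1 = 1.
  i=1: a_1=1, p_1 = 1*3 + 1 = 4, q_1 = 1*1 + 0 = 1.
  i=2: a_2=1, p_2 = 1*4 + 3 = 7, q_2 = 1*1 + 1 = 2.
  i=3: a_3=1, p_3 = 1*7 + 4 = 11, q_3 = 1*2 + 1 = 3.
  i=4: a_4=12, p_4 = 12*11 + 7 = 139, q_4 = 12*3 + 2 = 38.
  i=5: a_5=1, p_5 = 1*139 + 11 = 150, q_5 = 1*38 + 3 = 41.
  i=6: a_6=1, p_6 = 1*150 + 139 = 289, q_6 = 1*41 + 38 = 79.
q_6 = 79 > 42, so the last convergent with denominator <= 42 is p_5/q_5 = 150/41.
The closest fraction with denominator <= 42 is either p_5/q_5 or the intermediate fraction (k*p_5 + p_4)/(k*q_5 + q_4) with the largest k >= 1 whose denominator stays <= 42; these approach x as k grows, and every other convergent or intermediate fraction in range is farther away.
Largest k: floor((42 - q_4)/q_5) = floor((42 - 38)/41) = 0.
Since k = 0, no intermediate fraction beyond p_5/q_5 has denominator <= 42, so the convergent 150/41 is the closest (its error is |1167*41 - 150*319|/(319*41) = 3/13079).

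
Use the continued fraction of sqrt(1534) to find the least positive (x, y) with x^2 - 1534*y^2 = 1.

First expand sqrt(1534) as a continued fraction. With x_i = (sqrt(1534) + m_i)/d_i and (m_0, d_0) = (0, 1): a_0 = floor(sqrt(1534)) = 39, since 39^2 = 1521 <= 1534 < 1600 = 40^2.
Iterate m_{i+1} = d_i*a_i - m_i, d_{i+1} = (1534 - m_{i+1}^2)/d_i, a_{i+1} = floor((a_0 + m_{i+1})/d_{i+1}):
  m_1 = 1*39 - 0 = 39, d_1 = (1534 - 39^2)/1 = 13/1 = 13, a_1 = floor((39 + 39)/13) = 6.
  m_2 = 13*6 - 39 = 39, d_2 = (1534 - 39^2)/13 = 13/13 = 1, a_2 = floor((39 + 39)/1) = 78.
  m_3 = 1*78 - 39 = 39, d_3 = (1534 - 39^2)/1 = 13/1 = 13: (m_3, d_3) = (m_1, d_1) = (39, 13), so from here the quotients repeat a_1, a_2; the period length is 2.
So sqrt(1534) = [39; (6, 78)] with period length k = 2.
k is even, so the fundamental solution of x^2 - 1534y^2 = 1 is (p_{k-1}, q_{k-1}) = (p_1, q_1); compute convergents through index 1.
Convergents (p_i = a_i*p_{i-1} + p_{i-2}, q_i = a_i*q_{i-1} + q_{i-2} with p_{-2}=0, p_{-1}=1, q_{-2}=1, q_{-1}=0):
  i=0: a_0=39, p_0 = 39*1 + 0 = 39, q_0 = 39*0 + 1 = 1.
  i=1: a_1=6, p_1 = 6*39 + 1 = 235, q_1 = 6*1 + 0 = 6.
Check: 235^2 - 1534*6^2 = 55225 - 55224 = 1, so (x, y) = (235, 6) solves the equation, and by the theorem it is the least positive solution.

(x, y) = (235, 6)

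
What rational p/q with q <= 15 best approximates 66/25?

Expand x = 66/25 as a continued fraction with the Euclidean algorithm:
  66 = 2*25 + 16, so a_0 = 2.
  25 = 1*16 + 9, so a_1 = 1.
  16 = 1*9 + 7, so a_2 = 1.
  9 = 1*7 + 2, so a_3 = 1.
  7 = 3*2 + 1, so a_4 = 3.
  2 = 2*1 + 0, so a_5 = 2.
so x = [2; 1, 1, 1, 3, 2].
Convergents (p_i = a_i*p_{i-1} + p_{i-2}, q_i = a_i*q_{i-1} + q_{i-2} with p_{-2}=0, p_{-1}=1, q_{-2}=1, q_{-1}=0), until the denominator exceeds 15:
  i=0: a_0=2, p_0 = 2*1 + 0 = 2, q_0 = 2*0 + 1 = 1.
  i=1: a_1=1, p_1 = 1*2 + 1 = 3, q_1 = 1*1 + 0 = 1.
  i=2: a_2=1, p_2 = 1*3 + 2 = 5, q_2 = 1*1 + 1 = 2.
  i=3: a_3=1, p_3 = 1*5 + 3 = 8, q_3 = 1*2 + 1 = 3.
  i=4: a_4=3, p_4 = 3*8 + 5 = 29, q_4 = 3*3 + 2 = 11.
  i=5: a_5=2, p_5 = 2*29 + 8 = 66, q_5 = 2*11 + 3 = 25.
q_5 = 25 > 15, so the last convergent with denominator <= 15 is p_4/q_4 = 29/11.
The closest fraction with denominator <= 15 is either p_4/q_4 or the intermediate fraction (k*p_4 + p_3)/(k*q_4 + q_3) with the largest k >= 1 whose denominator stays <= 15; these approach x as k grows, and every other convergent or intermediate fraction in range is farther away.
Largest k: floor((15 - q_3)/q_4) = floor((15 - 3)/11) = 1.
That gives (1*29 + 8)/(1*11 + 3) = 37/14.
Compare the errors: |x - 29/11| = |66*11 - 29*25|/(25*11) = 1/275, and |x - 37/14| = |66*14 - 37*25|/(25*14) = 1/350.
Cross-multiplying, 1*275 = 275 < 350 = 1*350, so 1/350 is smaller: the intermediate fraction 37/14 is closer to x than 29/11.

37/14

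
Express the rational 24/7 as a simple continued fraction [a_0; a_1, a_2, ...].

Run the Euclidean algorithm on 24 and 7; the successive quotients are the partial quotients a_0, a_1, ... (each step inverts the fractional part left over by the previous one):
  24 = 3*7 + 3, so a_0 = 3.
  7 = 2*3 + 1, so a_1 = 2.
  3 = 3*1 + 0, so a_2 = 3.
The remainder reaches 0 after 3 divisions, so the expansion has 3 partial quotients, read off in order.

[3; 2, 3]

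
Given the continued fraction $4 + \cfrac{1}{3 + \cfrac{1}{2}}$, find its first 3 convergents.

Using the convergent recurrence p_i = a_i*p_{i-1} + p_{i-2}, q_i = a_i*q_{i-1} + q_{i-2} with p_{-2}=0, p_{-1}=1, q_{-2}=1, q_{-1}=0:
  i=0: a_0=4, p_0 = 4*1 + 0 = 4, q_0 = 4*0 + 1 = 1.
  i=1: a_1=3, p_1 = 3*4 + 1 = 13, q_1 = 3*1 + 0 = 3.
  i=2: a_2=2, p_2 = 2*13 + 4 = 30, q_2 = 2*3 + 1 = 7.

4/1, 13/3, 30/7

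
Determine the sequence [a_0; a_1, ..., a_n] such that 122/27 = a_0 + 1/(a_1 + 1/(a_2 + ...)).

Run the Euclidean algorithm on 122 and 27; the successive quotients are the partial quotients a_0, a_1, ... (each step inverts the fractional part left over by the previous one):
  122 = 4*27 + 14, so a_0 = 4.
  27 = 1*14 + 13, so a_1 = 1.
  14 = 1*13 + 1, so a_2 = 1.
  13 = 13*1 + 0, so a_3 = 13.
The remainder reaches 0 after 4 divisions, so the expansion has 4 partial quotients, read off in order.

[4; 1, 1, 13]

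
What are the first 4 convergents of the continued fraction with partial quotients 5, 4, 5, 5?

5/1, 21/4, 110/21, 571/109

Using the convergent recurrence p_i = a_i*p_{i-1} + p_{i-2}, q_i = a_i*q_{i-1} + q_{i-2} with p_{-2}=0, p_{-1}=1, q_{-2}=1, q_{-1}=0:
  i=0: a_0=5, p_0 = 5*1 + 0 = 5, q_0 = 5*0 + 1 = 1.
  i=1: a_1=4, p_1 = 4*5 + 1 = 21, q_1 = 4*1 + 0 = 4.
  i=2: a_2=5, p_2 = 5*21 + 5 = 110, q_2 = 5*4 + 1 = 21.
  i=3: a_3=5, p_3 = 5*110 + 21 = 571, q_3 = 5*21 + 4 = 109.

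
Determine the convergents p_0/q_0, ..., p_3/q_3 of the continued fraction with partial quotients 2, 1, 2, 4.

2/1, 3/1, 8/3, 35/13

Using the convergent recurrence p_i = a_i*p_{i-1} + p_{i-2}, q_i = a_i*q_{i-1} + q_{i-2} with p_{-2}=0, p_{-1}=1, q_{-2}=1, q_{-1}=0:
  i=0: a_0=2, p_0 = 2*1 + 0 = 2, q_0 = 2*0 + 1 = 1.
  i=1: a_1=1, p_1 = 1*2 + 1 = 3, q_1 = 1*1 + 0 = 1.
  i=2: a_2=2, p_2 = 2*3 + 2 = 8, q_2 = 2*1 + 1 = 3.
  i=3: a_3=4, p_3 = 4*8 + 3 = 35, q_3 = 4*3 + 1 = 13.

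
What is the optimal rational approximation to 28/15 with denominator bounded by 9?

Expand x = 28/15 as a continued fraction with the Euclidean algorithm:
  28 = 1*15 + 13, so a_0 = 1.
  15 = 1*13 + 2, so a_1 = 1.
  13 = 6*2 + 1, so a_2 = 6.
  2 = 2*1 + 0, so a_3 = 2.
so x = [1; 1, 6, 2].
Convergents (p_i = a_i*p_{i-1} + p_{i-2}, q_i = a_i*q_{i-1} + q_{i-2} with p_{-2}=0, p_{-1}=1, q_{-2}=1, q_{-1}=0), until the denominator exceeds 9:
  i=0: a_0=1, p_0 = 1*1 + 0 = 1, q_0 = 1*0 + 1 = 1.
  i=1: a_1=1, p_1 = 1*1 + 1 = 2, q_1 = 1*1 + 0 = 1.
  i=2: a_2=6, p_2 = 6*2 + 1 = 13, q_2 = 6*1 + 1 = 7.
  i=3: a_3=2, p_3 = 2*13 + 2 = 28, q_3 = 2*7 + 1 = 15.
q_3 = 15 > 9, so the last convergent with denominator <= 9 is p_2/q_2 = 13/7.
The closest fraction with denominator <= 9 is either p_2/q_2 or the intermediate fraction (k*p_2 + p_1)/(k*q_2 + q_1) with the largest k >= 1 whose denominator stays <= 9; these approach x as k grows, and every other convergent or intermediate fraction in range is farther away.
Largest k: floor((9 - q_1)/q_2) = floor((9 - 1)/7) = 1.
That gives (1*13 + 2)/(1*7 + 1) = 15/8.
Compare the errors: |x - 13/7| = |28*7 - 13*15|/(15*7) = 1/105, and |x - 15/8| = |28*8 - 15*15|/(15*8) = 1/120.
Cross-multiplying, 1*105 = 105 < 120 = 1*120, so 1/120 is smaller: the intermediate fraction 15/8 is closer to x than 13/7.

15/8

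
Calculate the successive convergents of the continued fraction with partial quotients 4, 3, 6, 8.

4/1, 13/3, 82/19, 669/155

Using the convergent recurrence p_i = a_i*p_{i-1} + p_{i-2}, q_i = a_i*q_{i-1} + q_{i-2} with p_{-2}=0, p_{-1}=1, q_{-2}=1, q_{-1}=0:
  i=0: a_0=4, p_0 = 4*1 + 0 = 4, q_0 = 4*0 + 1 = 1.
  i=1: a_1=3, p_1 = 3*4 + 1 = 13, q_1 = 3*1 + 0 = 3.
  i=2: a_2=6, p_2 = 6*13 + 4 = 82, q_2 = 6*3 + 1 = 19.
  i=3: a_3=8, p_3 = 8*82 + 13 = 669, q_3 = 8*19 + 3 = 155.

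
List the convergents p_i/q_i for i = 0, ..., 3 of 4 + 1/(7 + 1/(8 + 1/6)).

4/1, 29/7, 236/57, 1445/349

Using the convergent recurrence p_i = a_i*p_{i-1} + p_{i-2}, q_i = a_i*q_{i-1} + q_{i-2} with p_{-2}=0, p_{-1}=1, q_{-2}=1, q_{-1}=0:
  i=0: a_0=4, p_0 = 4*1 + 0 = 4, q_0 = 4*0 + 1 = 1.
  i=1: a_1=7, p_1 = 7*4 + 1 = 29, q_1 = 7*1 + 0 = 7.
  i=2: a_2=8, p_2 = 8*29 + 4 = 236, q_2 = 8*7 + 1 = 57.
  i=3: a_3=6, p_3 = 6*236 + 29 = 1445, q_3 = 6*57 + 7 = 349.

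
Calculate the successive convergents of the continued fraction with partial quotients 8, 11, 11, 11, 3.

8/1, 89/11, 987/122, 10946/1353, 33825/4181

Using the convergent recurrence p_i = a_i*p_{i-1} + p_{i-2}, q_i = a_i*q_{i-1} + q_{i-2} with p_{-2}=0, p_{-1}=1, q_{-2}=1, q_{-1}=0:
  i=0: a_0=8, p_0 = 8*1 + 0 = 8, q_0 = 8*0 + 1 = 1.
  i=1: a_1=11, p_1 = 11*8 + 1 = 89, q_1 = 11*1 + 0 = 11.
  i=2: a_2=11, p_2 = 11*89 + 8 = 987, q_2 = 11*11 + 1 = 122.
  i=3: a_3=11, p_3 = 11*987 + 89 = 10946, q_3 = 11*122 + 11 = 1353.
  i=4: a_4=3, p_4 = 3*10946 + 987 = 33825, q_4 = 3*1353 + 122 = 4181.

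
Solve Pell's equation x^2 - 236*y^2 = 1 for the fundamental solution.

First expand sqrt(236) as a continued fraction. With x_i = (sqrt(236) + m_i)/d_i and (m_0, d_0) = (0, 1): a_0 = floor(sqrt(236)) = 15, since 15^2 = 225 <= 236 < 256 = 16^2.
Iterate m_{i+1} = d_i*a_i - m_i, d_{i+1} = (236 - m_{i+1}^2)/d_i, a_{i+1} = floor((a_0 + m_{i+1})/d_{i+1}):
  m_1 = 1*15 - 0 = 15, d_1 = (236 - 15^2)/1 = 11/1 = 11, a_1 = floor((15 + 15)/11) = 2.
  m_2 = 11*2 - 15 = 7, d_2 = (236 - 7^2)/11 = 187/11 = 17, a_2 = floor((15 + 7)/17) = 1.
  m_3 = 17*1 - 7 = 10, d_3 = (236 - 10^2)/17 = 136/17 = 8, a_3 = floor((15 + 10)/8) = 3.
  m_4 = 8*3 - 10 = 14, d_4 = (236 - 14^2)/8 = 40/8 = 5, a_4 = floor((15 + 14)/5) = 5.
  m_5 = 5*5 - 14 = 11, d_5 = (236 - 11^2)/5 = 115/5 = 23, a_5 = floor((15 + 11)/23) = 1.
  m_6 = 23*1 - 11 = 12, d_6 = (236 - 12^2)/23 = 92/23 = 4, a_6 = floor((15 + 12)/4) = 6.
  m_7 = 4*6 - 12 = 12, d_7 = (236 - 12^2)/4 = 92/4 = 23, a_7 = floor((15 + 12)/23) = 1.
  m_8 = 23*1 - 12 = 11, d_8 = (236 - 11^2)/23 = 115/23 = 5, a_8 = floor((15 + 11)/5) = 5.
  m_9 = 5*5 - 11 = 14, d_9 = (236 - 14^2)/5 = 40/5 = 8, a_9 = floor((15 + 14)/8) = 3.
  m_10 = 8*3 - 14 = 10, d_10 = (236 - 10^2)/8 = 136/8 = 17, a_10 = floor((15 + 10)/17) = 1.
  m_11 = 17*1 - 10 = 7, d_11 = (236 - 7^2)/17 = 187/17 = 11, a_11 = floor((15 + 7)/11) = 2.
  m_12 = 11*2 - 7 = 15, d_12 = (236 - 15^2)/11 = 11/11 = 1, a_12 = floor((15 + 15)/1) = 30.
  m_13 = 1*30 - 15 = 15, d_13 = (236 - 15^2)/1 = 11/1 = 11: (m_13, d_13) = (m_1, d_1) = (15, 11), so from here the quotients repeat a_1, ..., a_12; the period length is 12.
So sqrt(236) = [15; (2, 1, 3, 5, 1, 6, 1, 5, 3, 1, 2, 30)] with period length k = 12.
k is even, so the fundamental solution of x^2 - 236y^2 = 1 is (p_{k-1}, q_{k-1}) = (p_11, q_11); compute convergents through index 11.
Convergents (p_i = a_i*p_{i-1} + p_{i-2}, q_i = a_i*q_{i-1} + q_{i-2} with p_{-2}=0, p_{-1}=1, q_{-2}=1, q_{-1}=0):
  i=0: a_0=15, p_0 = 15*1 + 0 = 15, q_0 = 15*0 + 1 = 1.
  i=1: a_1=2, p_1 = 2*15 + 1 = 31, q_1 = 2*1 + 0 = 2.
  i=2: a_2=1, p_2 = 1*31 + 15 = 46, q_2 = 1*2 + 1 = 3.
  i=3: a_3=3, p_3 = 3*46 + 31 = 169, q_3 = 3*3 + 2 = 11.
  i=4: a_4=5, p_4 = 5*169 + 46 = 891, q_4 = 5*11 + 3 = 58.
  i=5: a_5=1, p_5 = 1*891 + 169 = 1060, q_5 = 1*58 + 11 = 69.
  i=6: a_6=6, p_6 = 6*1060 + 891 = 7251, q_6 = 6*69 + 58 = 472.
  i=7: a_7=1, p_7 = 1*7251 + 1060 = 8311, q_7 = 1*472 + 69 = 541.
  i=8: a_8=5, p_8 = 5*8311 + 7251 = 48806, q_8 = 5*541 + 472 = 3177.
  i=9: a_9=3, p_9 = 3*48806 + 8311 = 154729, q_9 = 3*3177 + 541 = 10072.
  i=10: a_10=1, p_10 = 1*154729 + 48806 = 203535, q_10 = 1*10072 + 3177 = 13249.
  i=11: a_11=2, p_11 = 2*203535 + 154729 = 561799, q_11 = 2*13249 + 10072 = 36570.
Check: 561799^2 - 236*36570^2 = 315618116401 - 315618116400 = 1, so (x, y) = (561799, 36570) solves the equation, and by the theorem it is the least positive solution.

(x, y) = (561799, 36570)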